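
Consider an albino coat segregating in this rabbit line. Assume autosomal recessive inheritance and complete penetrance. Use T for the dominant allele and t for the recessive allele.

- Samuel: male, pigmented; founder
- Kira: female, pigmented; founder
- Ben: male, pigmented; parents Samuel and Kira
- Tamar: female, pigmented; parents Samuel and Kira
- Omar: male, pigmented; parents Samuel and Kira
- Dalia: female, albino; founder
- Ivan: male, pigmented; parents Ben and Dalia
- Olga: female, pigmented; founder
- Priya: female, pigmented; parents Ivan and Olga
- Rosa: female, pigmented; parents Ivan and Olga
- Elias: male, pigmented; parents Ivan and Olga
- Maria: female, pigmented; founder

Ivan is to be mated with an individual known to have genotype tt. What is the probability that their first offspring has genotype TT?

0

Ivan is pigmented so carries T and received t from Dalia (tt), so Ivan is Tt.
The cross gives 1/2 Tt : 1/2 tt, so P(offspring has genotype TT) = 0.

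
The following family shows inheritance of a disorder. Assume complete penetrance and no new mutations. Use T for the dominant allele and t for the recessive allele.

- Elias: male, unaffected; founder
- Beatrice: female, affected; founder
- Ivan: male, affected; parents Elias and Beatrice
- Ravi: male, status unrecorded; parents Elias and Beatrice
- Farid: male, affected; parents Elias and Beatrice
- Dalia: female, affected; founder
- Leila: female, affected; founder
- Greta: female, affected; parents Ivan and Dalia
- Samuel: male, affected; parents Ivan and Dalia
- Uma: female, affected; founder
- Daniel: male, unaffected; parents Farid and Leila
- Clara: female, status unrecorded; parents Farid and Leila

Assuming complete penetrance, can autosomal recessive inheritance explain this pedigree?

Under autosomal recessive, Daniel (unaffected, male) cannot arise from Farid (affected) × Leila (affected).

No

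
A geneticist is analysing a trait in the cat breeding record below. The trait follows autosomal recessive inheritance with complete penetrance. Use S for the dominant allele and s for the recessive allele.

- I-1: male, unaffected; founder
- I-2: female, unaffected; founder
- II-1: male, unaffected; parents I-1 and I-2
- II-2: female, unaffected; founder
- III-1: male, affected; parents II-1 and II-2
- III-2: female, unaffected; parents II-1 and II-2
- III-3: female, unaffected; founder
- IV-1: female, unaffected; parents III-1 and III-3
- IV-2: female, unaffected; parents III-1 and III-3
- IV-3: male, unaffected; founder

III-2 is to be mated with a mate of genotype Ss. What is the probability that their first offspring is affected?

II-1 is unaffected so carries S and passed s to III-1 (ss), so II-1 is Ss.
II-2 is unaffected so carries S and passed s to III-1 (ss), so II-2 is Ss.
III-2 is an unaffected offspring of II-1 (Ss) × II-2 (Ss), whose cross gives 1/4 SS : 1/2 Ss : 1/4 ss; conditioning on being unaffected, III-2 is SS with probability 1/3, Ss with probability 2/3.
Summing over parental genotype combinations, P(offspring is affected) = 2/3·1/4 = 1/6.

1/6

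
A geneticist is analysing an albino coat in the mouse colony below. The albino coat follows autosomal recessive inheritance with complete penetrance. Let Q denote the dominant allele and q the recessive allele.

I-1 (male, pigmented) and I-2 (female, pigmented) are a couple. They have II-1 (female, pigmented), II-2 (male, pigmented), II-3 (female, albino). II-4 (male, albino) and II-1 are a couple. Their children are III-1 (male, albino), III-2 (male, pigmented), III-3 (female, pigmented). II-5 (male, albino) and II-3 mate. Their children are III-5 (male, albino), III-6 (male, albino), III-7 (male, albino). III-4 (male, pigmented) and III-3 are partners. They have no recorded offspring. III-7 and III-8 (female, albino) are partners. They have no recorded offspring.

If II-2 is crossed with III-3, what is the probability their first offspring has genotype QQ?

1/3

I-1 is pigmented so carries Q and passed q to II-3 (qq), so I-1 is Qq.
I-2 is pigmented so carries Q and passed q to II-3 (qq), so I-2 is Qq.
II-2 is a pigmented offspring of I-1 (Qq) × I-2 (Qq), whose cross gives 1/4 QQ : 1/2 Qq : 1/4 qq; conditioning on being pigmented, II-2 is QQ with probability 1/3, Qq with probability 2/3.
III-3 is pigmented so carries Q and received q from II-4 (qq), so III-3 is Qq.
Summing over parental genotype combinations, P(offspring has genotype QQ) = 1/3·1/2 + 2/3·1/4 = 1/3.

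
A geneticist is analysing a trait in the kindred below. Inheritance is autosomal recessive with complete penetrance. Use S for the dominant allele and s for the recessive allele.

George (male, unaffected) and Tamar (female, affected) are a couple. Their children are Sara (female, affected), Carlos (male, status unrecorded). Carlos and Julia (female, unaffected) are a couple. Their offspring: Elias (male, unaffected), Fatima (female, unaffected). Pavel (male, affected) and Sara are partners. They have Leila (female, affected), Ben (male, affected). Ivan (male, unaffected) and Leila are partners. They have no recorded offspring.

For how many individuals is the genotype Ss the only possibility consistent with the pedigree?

1

Obligate heterozygotes: George is unaffected so carries S and passed s to Sara (ss), so George is Ss.
Every other individual is either homozygous by phenotype or has at least one consistent homozygous assignment, so the count is 1.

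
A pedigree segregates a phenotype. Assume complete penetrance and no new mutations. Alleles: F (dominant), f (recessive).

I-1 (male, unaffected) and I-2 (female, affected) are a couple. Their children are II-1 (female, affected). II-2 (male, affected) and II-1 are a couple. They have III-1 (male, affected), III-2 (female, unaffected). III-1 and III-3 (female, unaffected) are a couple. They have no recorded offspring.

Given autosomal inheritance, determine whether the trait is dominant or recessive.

II-2 and II-1 are both affected yet have an unaffected child III-2. Under a recessive model two affected parents are homozygous and every child would be affected, so the trait cannot be recessive.

dominant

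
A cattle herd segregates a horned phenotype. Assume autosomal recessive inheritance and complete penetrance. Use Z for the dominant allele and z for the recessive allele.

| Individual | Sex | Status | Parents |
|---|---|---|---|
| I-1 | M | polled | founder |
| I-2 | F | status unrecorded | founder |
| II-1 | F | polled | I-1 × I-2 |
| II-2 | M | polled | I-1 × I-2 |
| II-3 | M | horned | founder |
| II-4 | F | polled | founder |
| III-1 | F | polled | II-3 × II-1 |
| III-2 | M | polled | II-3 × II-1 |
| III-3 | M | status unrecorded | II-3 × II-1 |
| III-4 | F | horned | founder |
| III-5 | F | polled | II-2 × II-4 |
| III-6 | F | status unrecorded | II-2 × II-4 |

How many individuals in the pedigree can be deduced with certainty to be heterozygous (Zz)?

Obligate heterozygotes: III-1 is polled so carries Z and received z from II-3 (zz), so III-1 is Zz; III-2 is polled so carries Z and received z from II-3 (zz), so III-2 is Zz.
Every other individual is either homozygous by phenotype or has at least one consistent homozygous assignment, so the count is 2.

2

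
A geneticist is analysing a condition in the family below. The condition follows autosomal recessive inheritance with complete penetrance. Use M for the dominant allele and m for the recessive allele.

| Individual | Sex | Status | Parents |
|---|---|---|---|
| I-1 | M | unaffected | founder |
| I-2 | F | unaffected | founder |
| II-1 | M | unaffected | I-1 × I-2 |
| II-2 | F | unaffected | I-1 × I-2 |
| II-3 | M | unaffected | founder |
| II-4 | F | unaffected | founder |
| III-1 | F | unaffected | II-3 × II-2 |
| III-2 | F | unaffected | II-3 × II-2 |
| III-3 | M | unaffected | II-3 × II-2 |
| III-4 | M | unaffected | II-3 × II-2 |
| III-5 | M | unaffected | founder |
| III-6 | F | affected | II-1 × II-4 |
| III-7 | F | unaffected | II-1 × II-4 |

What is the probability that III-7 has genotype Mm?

II-1 is unaffected so carries M and passed m to III-6 (mm), so II-1 is Mm.
II-4 is unaffected so carries M and passed m to III-6 (mm), so II-4 is Mm.
Their cross gives offspring ratios 1/4 MM : 1/2 Mm : 1/4 mm. Conditioning on III-7 being unaffected, P(Mm) = 1/2 / 3/4 = 2/3.

2/3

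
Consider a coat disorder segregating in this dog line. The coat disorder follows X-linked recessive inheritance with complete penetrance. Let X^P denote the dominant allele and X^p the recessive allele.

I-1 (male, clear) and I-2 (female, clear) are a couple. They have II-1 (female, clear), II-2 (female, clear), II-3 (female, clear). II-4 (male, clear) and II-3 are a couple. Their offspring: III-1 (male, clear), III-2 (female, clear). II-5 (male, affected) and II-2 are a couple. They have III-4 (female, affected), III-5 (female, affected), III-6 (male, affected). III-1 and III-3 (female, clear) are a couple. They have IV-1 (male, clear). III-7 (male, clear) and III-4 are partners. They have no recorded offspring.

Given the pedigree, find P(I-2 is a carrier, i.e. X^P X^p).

I-2 is clear so carries P and passed p to II-2 (X^P X^p, whose P came from I-1), so I-2 is X^P X^p, giving P(X^P X^p) = 1.

1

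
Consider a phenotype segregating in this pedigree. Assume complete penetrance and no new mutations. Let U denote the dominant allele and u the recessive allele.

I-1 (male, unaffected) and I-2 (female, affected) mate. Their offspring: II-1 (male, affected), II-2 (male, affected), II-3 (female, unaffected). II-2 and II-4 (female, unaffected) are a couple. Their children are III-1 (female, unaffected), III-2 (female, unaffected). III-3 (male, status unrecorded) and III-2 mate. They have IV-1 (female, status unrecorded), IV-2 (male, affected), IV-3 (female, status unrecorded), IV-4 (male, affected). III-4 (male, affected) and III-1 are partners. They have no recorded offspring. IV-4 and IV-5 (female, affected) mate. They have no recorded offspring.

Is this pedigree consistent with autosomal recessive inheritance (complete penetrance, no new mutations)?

Yes

A consistent assignment under autosomal recessive exists: I-1 Uu, I-2 uu, II-1 uu, II-2 uu, II-3 Uu, II-4 UU, III-1 Uu, III-2 Uu, III-3 Uu, III-4 uu, IV-1 UU, IV-2 uu, IV-3 UU, IV-4 uu, IV-5 uu.
In this assignment every recorded phenotype matches its genotype and every non-founder's genotype is obtainable from its parents' genotypes, so the pedigree is consistent.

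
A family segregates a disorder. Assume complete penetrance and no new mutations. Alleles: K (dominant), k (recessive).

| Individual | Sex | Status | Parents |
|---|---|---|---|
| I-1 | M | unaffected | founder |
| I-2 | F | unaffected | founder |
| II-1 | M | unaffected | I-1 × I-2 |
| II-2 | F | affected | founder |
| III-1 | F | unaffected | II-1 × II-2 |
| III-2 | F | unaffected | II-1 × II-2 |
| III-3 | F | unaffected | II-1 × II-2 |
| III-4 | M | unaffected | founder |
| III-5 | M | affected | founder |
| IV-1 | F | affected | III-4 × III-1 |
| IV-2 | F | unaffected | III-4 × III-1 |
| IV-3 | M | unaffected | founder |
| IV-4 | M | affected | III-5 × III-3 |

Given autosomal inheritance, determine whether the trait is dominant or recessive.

III-4 and III-1 are both unaffected yet have an affected child IV-1. Under dominance, an affected child requires at least one affected parent, so the trait cannot be dominant.

recessive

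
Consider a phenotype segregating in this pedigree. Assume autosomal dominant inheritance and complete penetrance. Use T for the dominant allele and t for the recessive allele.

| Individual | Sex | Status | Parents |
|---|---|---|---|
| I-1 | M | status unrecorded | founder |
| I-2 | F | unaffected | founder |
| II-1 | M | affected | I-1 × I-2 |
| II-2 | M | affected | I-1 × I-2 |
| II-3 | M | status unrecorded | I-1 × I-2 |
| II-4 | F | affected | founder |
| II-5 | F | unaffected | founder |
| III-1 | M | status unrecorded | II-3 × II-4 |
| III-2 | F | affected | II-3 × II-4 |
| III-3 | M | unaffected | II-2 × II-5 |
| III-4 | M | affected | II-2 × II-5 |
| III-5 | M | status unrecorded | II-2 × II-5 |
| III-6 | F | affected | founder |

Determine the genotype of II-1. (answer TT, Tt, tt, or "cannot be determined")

Tt

From phenotype alone, II-1 is TT or Tt.
II-1 is affected so carries T and received t from I-2 (tt), so II-1 is Tt.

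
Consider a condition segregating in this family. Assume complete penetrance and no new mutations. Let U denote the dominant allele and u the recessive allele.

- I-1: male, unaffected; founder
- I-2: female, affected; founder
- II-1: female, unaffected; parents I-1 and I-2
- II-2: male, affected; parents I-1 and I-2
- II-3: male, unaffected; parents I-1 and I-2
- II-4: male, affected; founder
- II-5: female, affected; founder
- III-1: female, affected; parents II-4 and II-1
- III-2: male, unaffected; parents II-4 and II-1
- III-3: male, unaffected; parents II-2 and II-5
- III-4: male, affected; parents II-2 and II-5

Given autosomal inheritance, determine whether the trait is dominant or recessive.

II-2 and II-5 are both affected yet have an unaffected child III-3. Under a recessive model two affected parents are homozygous and every child would be affected, so the trait cannot be recessive.

dominant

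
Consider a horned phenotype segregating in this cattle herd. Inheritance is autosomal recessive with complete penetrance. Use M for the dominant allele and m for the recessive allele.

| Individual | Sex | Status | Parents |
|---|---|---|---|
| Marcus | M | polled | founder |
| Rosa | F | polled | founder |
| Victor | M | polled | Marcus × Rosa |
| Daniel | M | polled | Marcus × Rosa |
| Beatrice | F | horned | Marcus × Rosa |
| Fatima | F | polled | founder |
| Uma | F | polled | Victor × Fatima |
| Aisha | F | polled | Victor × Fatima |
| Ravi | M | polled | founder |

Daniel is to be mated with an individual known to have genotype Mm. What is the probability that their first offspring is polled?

Marcus is polled so carries M and passed m to Beatrice (mm), so Marcus is Mm.
Rosa is polled so carries M and passed m to Beatrice (mm), so Rosa is Mm.
Daniel is a polled offspring of Marcus (Mm) × Rosa (Mm), whose cross gives 1/4 MM : 1/2 Mm : 1/4 mm; conditioning on being polled, Daniel is MM with probability 1/3, Mm with probability 2/3.
Summing over parental genotype combinations, P(offspring is polled) = 1/3·1 + 2/3·3/4 = 5/6.

5/6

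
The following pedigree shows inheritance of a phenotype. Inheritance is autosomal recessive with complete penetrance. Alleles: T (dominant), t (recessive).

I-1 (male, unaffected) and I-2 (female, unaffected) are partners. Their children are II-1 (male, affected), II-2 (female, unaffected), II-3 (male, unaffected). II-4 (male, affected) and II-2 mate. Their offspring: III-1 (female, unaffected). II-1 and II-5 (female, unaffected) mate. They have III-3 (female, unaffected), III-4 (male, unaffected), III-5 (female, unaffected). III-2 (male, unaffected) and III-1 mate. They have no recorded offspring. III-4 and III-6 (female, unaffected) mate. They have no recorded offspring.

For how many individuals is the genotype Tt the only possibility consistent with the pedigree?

6

Obligate heterozygotes: I-1 is unaffected so carries T and passed t to II-1 (tt), so I-1 is Tt; I-2 is unaffected so carries T and passed t to II-1 (tt), so I-2 is Tt; III-1 is unaffected so carries T and received t from II-4 (tt), so III-1 is Tt; III-3 is unaffected so carries T and received t from II-1 (tt), so III-3 is Tt; III-4 is unaffected so carries T and received t from II-1 (tt), so III-4 is Tt; III-5 is unaffected so carries T and received t from II-1 (tt), so III-5 is Tt.
Every other individual is either homozygous by phenotype or has at least one consistent homozygous assignment, so the count is 6.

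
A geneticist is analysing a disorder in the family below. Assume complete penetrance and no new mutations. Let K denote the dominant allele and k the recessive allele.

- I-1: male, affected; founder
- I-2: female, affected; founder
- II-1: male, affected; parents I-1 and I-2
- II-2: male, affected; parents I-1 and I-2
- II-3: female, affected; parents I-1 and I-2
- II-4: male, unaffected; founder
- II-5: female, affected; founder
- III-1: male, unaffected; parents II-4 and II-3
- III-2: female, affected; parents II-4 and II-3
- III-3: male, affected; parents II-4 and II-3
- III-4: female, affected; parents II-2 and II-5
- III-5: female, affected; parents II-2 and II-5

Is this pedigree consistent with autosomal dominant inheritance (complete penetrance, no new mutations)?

Yes

A consistent assignment under autosomal dominant exists: I-1 KK, I-2 Kk, II-1 KK, II-2 KK, II-3 Kk, II-4 kk, II-5 KK, III-1 kk, III-2 Kk, III-3 Kk, III-4 KK, III-5 KK.
In this assignment every recorded phenotype matches its genotype and every non-founder's genotype is obtainable from its parents' genotypes, so the pedigree is consistent.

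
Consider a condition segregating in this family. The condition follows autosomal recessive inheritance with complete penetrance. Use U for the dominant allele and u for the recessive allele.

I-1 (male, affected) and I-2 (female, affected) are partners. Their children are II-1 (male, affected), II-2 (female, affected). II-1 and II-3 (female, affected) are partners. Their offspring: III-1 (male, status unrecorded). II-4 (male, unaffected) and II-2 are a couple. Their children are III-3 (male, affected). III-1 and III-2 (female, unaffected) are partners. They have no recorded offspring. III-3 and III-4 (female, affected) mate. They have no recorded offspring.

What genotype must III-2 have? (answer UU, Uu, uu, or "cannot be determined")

III-2's phenotype allows UU or Uu, and no parent or child forces a single allele at both positions; consistent genotype assignments exist with III-2 as UU or Uu.

cannot be determined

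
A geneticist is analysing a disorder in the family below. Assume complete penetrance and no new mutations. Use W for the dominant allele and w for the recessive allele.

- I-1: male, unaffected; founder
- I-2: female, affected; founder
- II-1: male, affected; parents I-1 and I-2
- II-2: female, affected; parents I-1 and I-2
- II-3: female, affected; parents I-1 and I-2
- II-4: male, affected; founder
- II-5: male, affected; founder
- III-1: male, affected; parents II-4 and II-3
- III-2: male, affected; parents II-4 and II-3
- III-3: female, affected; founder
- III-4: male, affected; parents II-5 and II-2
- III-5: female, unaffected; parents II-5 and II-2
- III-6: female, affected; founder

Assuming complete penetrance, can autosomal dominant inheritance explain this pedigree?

Yes

A consistent assignment under autosomal dominant exists: I-1 ww, I-2 WW, II-1 Ww, II-2 Ww, II-3 Ww, II-4 WW, II-5 Ww, III-1 WW, III-2 WW, III-3 WW, III-4 WW, III-5 ww, III-6 WW.
In this assignment every recorded phenotype matches its genotype and every non-founder's genotype is obtainable from its parents' genotypes, so the pedigree is consistent.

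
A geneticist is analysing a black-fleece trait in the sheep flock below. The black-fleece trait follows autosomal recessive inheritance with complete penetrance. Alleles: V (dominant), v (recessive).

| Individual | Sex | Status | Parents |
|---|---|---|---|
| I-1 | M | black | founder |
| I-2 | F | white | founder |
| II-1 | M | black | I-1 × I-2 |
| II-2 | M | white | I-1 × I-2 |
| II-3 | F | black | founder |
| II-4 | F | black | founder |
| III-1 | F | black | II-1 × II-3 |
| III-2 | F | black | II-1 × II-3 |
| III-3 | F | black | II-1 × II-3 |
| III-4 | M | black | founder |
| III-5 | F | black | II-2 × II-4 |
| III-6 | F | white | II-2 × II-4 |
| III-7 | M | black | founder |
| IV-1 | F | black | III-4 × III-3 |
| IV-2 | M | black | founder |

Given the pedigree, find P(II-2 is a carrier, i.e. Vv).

1

II-2 is white so carries V and received v from I-1 (vv), so II-2 is Vv, giving P(Vv) = 1.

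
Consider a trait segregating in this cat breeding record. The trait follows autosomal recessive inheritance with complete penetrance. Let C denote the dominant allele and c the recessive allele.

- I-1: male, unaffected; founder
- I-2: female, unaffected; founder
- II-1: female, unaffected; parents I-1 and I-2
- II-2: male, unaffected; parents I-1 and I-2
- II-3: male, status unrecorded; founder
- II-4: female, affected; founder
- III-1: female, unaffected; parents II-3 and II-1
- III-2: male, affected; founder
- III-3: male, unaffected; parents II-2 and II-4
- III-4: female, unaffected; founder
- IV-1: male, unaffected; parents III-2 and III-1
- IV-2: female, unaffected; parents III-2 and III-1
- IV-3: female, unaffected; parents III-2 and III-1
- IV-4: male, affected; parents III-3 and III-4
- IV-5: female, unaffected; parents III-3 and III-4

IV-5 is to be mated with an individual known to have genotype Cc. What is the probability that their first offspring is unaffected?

5/6

III-3 is unaffected so carries C and received c from II-4 (cc), so III-3 is Cc.
III-4 is unaffected so carries C and passed c to IV-4 (cc), so III-4 is Cc.
IV-5 is an unaffected offspring of III-3 (Cc) × III-4 (Cc), whose cross gives 1/4 CC : 1/2 Cc : 1/4 cc; conditioning on being unaffected, IV-5 is CC with probability 1/3, Cc with probability 2/3.
Summing over parental genotype combinations, P(offspring is unaffected) = 1/3·1 + 2/3·3/4 = 5/6.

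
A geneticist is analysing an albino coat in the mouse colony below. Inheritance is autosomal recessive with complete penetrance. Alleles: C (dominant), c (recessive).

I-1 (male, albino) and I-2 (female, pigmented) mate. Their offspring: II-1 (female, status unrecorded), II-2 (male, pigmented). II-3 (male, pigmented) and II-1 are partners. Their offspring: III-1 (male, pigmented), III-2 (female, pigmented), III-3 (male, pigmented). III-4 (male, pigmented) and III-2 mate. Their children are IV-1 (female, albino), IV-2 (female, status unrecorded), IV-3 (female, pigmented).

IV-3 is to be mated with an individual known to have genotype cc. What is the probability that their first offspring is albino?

III-4 is pigmented so carries C and passed c to IV-1 (cc), so III-4 is Cc.
III-2 is pigmented so carries C and passed c to IV-1 (cc), so III-2 is Cc.
IV-3 is a pigmented offspring of III-4 (Cc) × III-2 (Cc), whose cross gives 1/4 CC : 1/2 Cc : 1/4 cc; conditioning on being pigmented, IV-3 is CC with probability 1/3, Cc with probability 2/3.
Summing over parental genotype combinations, P(offspring is albino) = 2/3·1/2 = 1/3.

1/3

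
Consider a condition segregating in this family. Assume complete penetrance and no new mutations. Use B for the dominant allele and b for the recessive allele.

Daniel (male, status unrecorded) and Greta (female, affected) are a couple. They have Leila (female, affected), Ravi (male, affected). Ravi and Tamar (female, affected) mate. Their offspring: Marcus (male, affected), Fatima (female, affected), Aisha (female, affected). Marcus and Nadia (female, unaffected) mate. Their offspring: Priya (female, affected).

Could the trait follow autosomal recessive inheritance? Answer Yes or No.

A consistent assignment under autosomal recessive exists: Daniel Bb, Greta bb, Leila bb, Ravi bb, Tamar bb, Marcus bb, Fatima bb, Aisha bb, Nadia Bb, Priya bb.
In this assignment every recorded phenotype matches its genotype and every non-founder's genotype is obtainable from its parents' genotypes, so the pedigree is consistent.

Yes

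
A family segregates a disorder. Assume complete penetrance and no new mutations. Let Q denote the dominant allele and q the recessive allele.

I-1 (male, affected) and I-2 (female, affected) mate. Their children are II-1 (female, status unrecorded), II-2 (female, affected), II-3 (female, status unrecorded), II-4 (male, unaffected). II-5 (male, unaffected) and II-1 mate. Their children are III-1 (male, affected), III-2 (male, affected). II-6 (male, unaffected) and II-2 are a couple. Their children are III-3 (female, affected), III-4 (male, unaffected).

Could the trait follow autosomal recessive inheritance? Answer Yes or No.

No

Under autosomal recessive, II-4 (unaffected, male) cannot arise from I-1 (affected) × I-2 (affected).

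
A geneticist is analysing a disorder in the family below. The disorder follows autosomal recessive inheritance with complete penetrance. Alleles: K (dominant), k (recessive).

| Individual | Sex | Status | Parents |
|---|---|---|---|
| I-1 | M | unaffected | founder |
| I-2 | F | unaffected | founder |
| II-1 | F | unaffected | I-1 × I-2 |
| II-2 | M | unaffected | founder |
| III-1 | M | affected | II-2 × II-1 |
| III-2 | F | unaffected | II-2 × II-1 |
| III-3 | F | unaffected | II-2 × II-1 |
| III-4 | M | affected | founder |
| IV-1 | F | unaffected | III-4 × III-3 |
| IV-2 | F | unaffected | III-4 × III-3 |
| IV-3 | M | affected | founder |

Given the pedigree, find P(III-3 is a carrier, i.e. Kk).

II-2 is unaffected so carries K and passed k to III-1 (kk), so II-2 is Kk.
II-1 is unaffected so carries K and passed k to III-1 (kk), so II-1 is Kk.
Their cross gives offspring ratios 1/4 KK : 1/2 Kk : 1/4 kk. Conditioning on III-3 being unaffected, P(Kk) = 1/2 / 3/4 = 2/3 before taking III-3's own offspring into account.
III-4 is affected, so III-4 is kk.
Now use III-3's offspring. Probability of each recorded status — unaffected daughter IV-1: 1/2 if III-3 is Kk, 1 if KK; unaffected daughter IV-2: 1/2 if III-3 is Kk, 1 if KK.
Bayes: P(Kk) = 2/3·1/4 / (2/3·1/4 + 1/3·1) = 1/3.

1/3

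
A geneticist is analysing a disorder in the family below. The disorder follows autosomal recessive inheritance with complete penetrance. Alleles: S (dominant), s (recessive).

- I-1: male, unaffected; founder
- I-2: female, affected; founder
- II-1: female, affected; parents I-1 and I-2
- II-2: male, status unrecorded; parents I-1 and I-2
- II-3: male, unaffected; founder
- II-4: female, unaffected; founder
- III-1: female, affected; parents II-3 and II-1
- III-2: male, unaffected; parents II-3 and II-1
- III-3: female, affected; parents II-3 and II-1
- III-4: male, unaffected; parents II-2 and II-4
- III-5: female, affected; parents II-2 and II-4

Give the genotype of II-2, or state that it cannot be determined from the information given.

cannot be determined

II-2's phenotype is unrecorded, and no parent or child forces a single allele at both positions; consistent genotype assignments exist with II-2 as Ss or ss.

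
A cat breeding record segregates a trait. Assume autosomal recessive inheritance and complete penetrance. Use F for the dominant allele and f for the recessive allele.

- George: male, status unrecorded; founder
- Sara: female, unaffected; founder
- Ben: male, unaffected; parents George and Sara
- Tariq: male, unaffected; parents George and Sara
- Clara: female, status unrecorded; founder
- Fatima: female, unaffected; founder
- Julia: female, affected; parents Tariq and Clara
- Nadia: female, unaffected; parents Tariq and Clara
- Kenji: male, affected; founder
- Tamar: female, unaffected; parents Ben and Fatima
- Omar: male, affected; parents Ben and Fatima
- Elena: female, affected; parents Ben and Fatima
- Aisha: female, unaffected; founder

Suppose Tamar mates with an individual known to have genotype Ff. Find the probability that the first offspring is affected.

1/6

Ben is unaffected so carries F and passed f to Omar (ff), so Ben is Ff.
Fatima is unaffected so carries F and passed f to Omar (ff), so Fatima is Ff.
Tamar is an unaffected offspring of Ben (Ff) × Fatima (Ff), whose cross gives 1/4 FF : 1/2 Ff : 1/4 ff; conditioning on being unaffected, Tamar is FF with probability 1/3, Ff with probability 2/3.
Summing over parental genotype combinations, P(offspring is affected) = 2/3·1/4 = 1/6.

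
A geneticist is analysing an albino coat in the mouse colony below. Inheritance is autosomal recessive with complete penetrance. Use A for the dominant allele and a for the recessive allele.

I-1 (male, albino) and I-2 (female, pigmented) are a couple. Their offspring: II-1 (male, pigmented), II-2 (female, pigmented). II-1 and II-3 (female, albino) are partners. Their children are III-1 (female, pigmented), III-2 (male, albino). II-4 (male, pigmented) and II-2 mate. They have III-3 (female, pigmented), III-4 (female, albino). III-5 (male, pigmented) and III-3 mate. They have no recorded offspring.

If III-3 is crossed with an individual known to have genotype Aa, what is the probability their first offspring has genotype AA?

II-4 is pigmented so carries A and passed a to III-4 (aa), so II-4 is Aa.
II-2 is pigmented so carries A and received a from I-1 (aa), so II-2 is Aa.
III-3 is a pigmented offspring of II-4 (Aa) × II-2 (Aa), whose cross gives 1/4 AA : 1/2 Aa : 1/4 aa; conditioning on being pigmented, III-3 is AA with probability 1/3, Aa with probability 2/3.
Summing over parental genotype combinations, P(offspring has genotype AA) = 1/3·1/2 + 2/3·1/4 = 1/3.

1/3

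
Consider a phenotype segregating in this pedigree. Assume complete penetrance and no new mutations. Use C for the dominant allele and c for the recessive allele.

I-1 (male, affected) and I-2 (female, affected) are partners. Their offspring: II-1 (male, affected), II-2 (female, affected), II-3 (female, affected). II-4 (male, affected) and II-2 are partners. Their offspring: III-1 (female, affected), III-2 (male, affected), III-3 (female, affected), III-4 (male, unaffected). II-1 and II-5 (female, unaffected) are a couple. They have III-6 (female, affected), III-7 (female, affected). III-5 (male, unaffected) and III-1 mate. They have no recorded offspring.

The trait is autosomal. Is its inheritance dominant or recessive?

dominant

II-4 and II-2 are both affected yet have an unaffected child III-4. Under a recessive model two affected parents are homozygous and every child would be affected, so the trait cannot be recessive.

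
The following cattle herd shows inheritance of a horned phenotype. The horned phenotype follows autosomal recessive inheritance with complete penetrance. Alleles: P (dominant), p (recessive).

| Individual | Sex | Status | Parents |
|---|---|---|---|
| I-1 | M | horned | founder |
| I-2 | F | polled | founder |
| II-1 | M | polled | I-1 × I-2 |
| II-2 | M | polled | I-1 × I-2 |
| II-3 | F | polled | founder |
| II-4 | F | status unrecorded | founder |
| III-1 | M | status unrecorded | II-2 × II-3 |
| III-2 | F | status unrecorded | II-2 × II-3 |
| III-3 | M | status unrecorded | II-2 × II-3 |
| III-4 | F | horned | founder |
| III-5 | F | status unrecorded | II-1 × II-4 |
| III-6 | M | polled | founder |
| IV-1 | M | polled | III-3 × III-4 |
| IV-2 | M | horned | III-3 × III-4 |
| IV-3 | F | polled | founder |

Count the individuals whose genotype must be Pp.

Obligate heterozygotes: II-1 is polled so carries P and received p from I-1 (pp), so II-1 is Pp; II-2 is polled so carries P and received p from I-1 (pp), so II-2 is Pp; III-3 passed P to IV-1 (Pp, whose p came from III-4) and passed p to IV-2 (pp), so III-3 is Pp; IV-1 is polled so carries P and received p from III-4 (pp), so IV-1 is Pp.
Every other individual is either homozygous by phenotype or has at least one consistent homozygous assignment, so the count is 4.

4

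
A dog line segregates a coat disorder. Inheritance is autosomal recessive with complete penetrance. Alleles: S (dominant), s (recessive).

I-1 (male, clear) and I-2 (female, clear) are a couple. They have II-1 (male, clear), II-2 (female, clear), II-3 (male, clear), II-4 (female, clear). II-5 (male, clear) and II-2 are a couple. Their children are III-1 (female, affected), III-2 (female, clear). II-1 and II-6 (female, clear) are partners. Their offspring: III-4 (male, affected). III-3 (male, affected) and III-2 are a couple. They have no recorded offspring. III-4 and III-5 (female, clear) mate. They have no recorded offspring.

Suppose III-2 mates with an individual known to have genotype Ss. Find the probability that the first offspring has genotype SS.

1/3

II-5 is clear so carries S and passed s to III-1 (ss), so II-5 is Ss.
II-2 is clear so carries S and passed s to III-1 (ss), so II-2 is Ss.
III-2 is a clear offspring of II-5 (Ss) × II-2 (Ss), whose cross gives 1/4 SS : 1/2 Ss : 1/4 ss; conditioning on being clear, III-2 is SS with probability 1/3, Ss with probability 2/3.
Summing over parental genotype combinations, P(offspring has genotype SS) = 1/3·1/2 + 2/3·1/4 = 1/3.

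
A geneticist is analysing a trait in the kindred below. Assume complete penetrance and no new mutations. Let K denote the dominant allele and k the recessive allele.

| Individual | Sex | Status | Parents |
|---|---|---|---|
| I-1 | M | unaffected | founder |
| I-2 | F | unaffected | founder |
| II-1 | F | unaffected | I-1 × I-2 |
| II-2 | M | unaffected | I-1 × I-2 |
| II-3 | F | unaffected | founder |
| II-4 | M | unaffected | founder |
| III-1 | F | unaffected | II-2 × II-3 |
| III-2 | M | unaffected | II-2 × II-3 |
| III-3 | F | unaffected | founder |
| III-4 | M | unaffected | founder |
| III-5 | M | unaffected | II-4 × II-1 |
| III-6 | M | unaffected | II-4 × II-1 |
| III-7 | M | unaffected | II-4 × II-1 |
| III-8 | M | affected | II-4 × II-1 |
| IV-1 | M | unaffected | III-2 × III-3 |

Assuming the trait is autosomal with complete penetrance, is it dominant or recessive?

II-4 and II-1 are both unaffected yet have an affected child III-8. Under dominance, an affected child requires at least one affected parent, so the trait cannot be dominant.

recessive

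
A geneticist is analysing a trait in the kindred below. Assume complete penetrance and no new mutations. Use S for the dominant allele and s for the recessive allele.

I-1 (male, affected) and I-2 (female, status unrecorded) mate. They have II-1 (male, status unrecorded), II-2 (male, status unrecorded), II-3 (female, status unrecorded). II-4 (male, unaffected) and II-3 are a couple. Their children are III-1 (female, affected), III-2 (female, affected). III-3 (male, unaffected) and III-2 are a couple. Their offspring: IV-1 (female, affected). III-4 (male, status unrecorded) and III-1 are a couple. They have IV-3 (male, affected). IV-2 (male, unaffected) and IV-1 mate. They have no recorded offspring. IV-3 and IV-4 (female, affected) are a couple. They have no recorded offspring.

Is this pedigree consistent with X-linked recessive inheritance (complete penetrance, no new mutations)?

Under X-linked recessive, III-1 (affected, female) cannot arise from II-4 (unaffected) × II-3 (unrecorded).

No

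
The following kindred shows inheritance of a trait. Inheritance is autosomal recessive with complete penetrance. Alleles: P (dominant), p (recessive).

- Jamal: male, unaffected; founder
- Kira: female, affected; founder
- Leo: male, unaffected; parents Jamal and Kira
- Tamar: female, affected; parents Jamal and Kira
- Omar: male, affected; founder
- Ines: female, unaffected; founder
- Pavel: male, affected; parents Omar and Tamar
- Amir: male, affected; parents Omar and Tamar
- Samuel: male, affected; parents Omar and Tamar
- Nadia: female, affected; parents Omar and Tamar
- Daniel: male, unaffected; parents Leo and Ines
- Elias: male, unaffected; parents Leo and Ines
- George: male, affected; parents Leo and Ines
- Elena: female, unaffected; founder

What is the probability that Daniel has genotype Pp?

2/3

Leo is unaffected so carries P and received p from Kira (pp), so Leo is Pp.
Ines is unaffected so carries P and passed p to George (pp), so Ines is Pp.
Their cross gives offspring ratios 1/4 PP : 1/2 Pp : 1/4 pp. Conditioning on Daniel being unaffected, P(Pp) = 1/2 / 3/4 = 2/3.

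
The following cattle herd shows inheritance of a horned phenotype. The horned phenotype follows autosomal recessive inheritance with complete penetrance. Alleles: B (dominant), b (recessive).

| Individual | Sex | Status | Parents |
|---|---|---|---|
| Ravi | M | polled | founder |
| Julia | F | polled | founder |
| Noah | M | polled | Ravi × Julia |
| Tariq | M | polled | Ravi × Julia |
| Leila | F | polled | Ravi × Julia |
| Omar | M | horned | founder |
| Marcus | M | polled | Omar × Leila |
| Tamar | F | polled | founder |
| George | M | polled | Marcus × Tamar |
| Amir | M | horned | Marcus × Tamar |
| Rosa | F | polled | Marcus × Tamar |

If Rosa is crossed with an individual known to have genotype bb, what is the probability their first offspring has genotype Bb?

2/3

Marcus is polled so carries B and received b from Omar (bb), so Marcus is Bb.
Tamar is polled so carries B and passed b to Amir (bb), so Tamar is Bb.
Rosa is a polled offspring of Marcus (Bb) × Tamar (Bb), whose cross gives 1/4 BB : 1/2 Bb : 1/4 bb; conditioning on being polled, Rosa is BB with probability 1/3, Bb with probability 2/3.
Summing over parental genotype combinations, P(offspring has genotype Bb) = 1/3·1 + 2/3·1/2 = 2/3.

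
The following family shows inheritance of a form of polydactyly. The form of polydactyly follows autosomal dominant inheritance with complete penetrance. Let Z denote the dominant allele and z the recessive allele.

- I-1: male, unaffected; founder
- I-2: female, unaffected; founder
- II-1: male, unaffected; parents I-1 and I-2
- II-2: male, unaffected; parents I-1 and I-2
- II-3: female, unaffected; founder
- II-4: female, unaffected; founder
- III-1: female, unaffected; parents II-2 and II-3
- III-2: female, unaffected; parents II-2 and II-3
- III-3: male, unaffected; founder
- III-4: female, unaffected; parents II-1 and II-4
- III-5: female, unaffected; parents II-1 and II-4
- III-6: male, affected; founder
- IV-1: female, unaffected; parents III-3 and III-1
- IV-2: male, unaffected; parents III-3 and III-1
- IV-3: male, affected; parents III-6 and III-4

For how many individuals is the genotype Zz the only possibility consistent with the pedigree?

1

Obligate heterozygotes: IV-3 is affected so carries Z and received z from III-4 (zz), so IV-3 is Zz.
Every other individual is either homozygous by phenotype or has at least one consistent homozygous assignment, so the count is 1.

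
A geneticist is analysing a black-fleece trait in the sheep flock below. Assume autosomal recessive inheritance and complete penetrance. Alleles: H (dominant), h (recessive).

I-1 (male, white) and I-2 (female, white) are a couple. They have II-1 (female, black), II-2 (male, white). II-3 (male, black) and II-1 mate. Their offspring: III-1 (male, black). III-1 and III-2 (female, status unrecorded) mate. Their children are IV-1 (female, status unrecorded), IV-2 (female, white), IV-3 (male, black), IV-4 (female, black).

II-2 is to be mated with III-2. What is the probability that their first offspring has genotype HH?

1/3

I-1 is white so carries H and passed h to II-1 (hh), so I-1 is Hh.
I-2 is white so carries H and passed h to II-1 (hh), so I-2 is Hh.
II-2 is a white offspring of I-1 (Hh) × I-2 (Hh), whose cross gives 1/4 HH : 1/2 Hh : 1/4 hh; conditioning on being white, II-2 is HH with probability 1/3, Hh with probability 2/3.
III-2 passed H to IV-2 (Hh, whose h came from III-1) and passed h to IV-3 (hh), so III-2 is Hh.
Summing over parental genotype combinations, P(offspring has genotype HH) = 1/3·1/2 + 2/3·1/4 = 1/3.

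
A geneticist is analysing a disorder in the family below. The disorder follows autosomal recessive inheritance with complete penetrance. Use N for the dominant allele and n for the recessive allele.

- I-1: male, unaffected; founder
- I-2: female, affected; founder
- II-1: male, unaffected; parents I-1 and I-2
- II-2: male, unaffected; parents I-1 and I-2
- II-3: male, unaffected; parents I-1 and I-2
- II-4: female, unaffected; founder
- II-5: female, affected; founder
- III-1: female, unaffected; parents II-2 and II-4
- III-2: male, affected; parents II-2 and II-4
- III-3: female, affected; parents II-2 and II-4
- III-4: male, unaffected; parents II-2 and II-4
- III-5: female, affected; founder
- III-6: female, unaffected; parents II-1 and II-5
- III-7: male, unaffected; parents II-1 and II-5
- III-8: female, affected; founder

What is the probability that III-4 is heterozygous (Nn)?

II-2 is unaffected so carries N and received n from I-2 (nn), so II-2 is Nn.
II-4 is unaffected so carries N and passed n to III-2 (nn), so II-4 is Nn.
Their cross gives offspring ratios 1/4 NN : 1/2 Nn : 1/4 nn. Conditioning on III-4 being unaffected, P(Nn) = 1/2 / 3/4 = 2/3.

2/3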